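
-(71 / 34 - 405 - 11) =14073 / 34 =413.91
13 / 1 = 13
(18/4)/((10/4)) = 9/5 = 1.80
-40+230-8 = 182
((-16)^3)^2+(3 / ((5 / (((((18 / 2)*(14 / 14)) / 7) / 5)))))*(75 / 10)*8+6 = 16777231.26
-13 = -13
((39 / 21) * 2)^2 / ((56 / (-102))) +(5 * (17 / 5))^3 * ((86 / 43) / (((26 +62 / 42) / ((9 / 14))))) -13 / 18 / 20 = 14586833957 / 71247960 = 204.73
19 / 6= 3.17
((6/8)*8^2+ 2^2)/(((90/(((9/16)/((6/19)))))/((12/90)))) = 247/1800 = 0.14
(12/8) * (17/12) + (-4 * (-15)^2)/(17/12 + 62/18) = -10249/56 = -183.02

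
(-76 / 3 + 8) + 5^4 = 1823 / 3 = 607.67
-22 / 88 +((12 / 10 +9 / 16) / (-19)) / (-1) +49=74241 / 1520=48.84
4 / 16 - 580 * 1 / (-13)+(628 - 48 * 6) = 20013 / 52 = 384.87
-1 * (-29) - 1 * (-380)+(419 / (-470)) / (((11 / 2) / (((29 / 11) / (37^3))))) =589090072344 / 1440318055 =409.00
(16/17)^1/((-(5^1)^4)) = -0.00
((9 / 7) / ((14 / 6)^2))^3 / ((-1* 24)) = -177147 / 322828856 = -0.00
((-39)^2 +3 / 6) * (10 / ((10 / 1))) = 3043 / 2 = 1521.50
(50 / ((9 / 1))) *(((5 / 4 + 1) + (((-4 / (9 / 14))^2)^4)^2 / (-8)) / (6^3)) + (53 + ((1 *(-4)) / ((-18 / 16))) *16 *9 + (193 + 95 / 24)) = -116927973986337995498142087521 / 7204542494255957808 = -16229757001.16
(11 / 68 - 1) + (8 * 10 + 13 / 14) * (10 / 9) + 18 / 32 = 89.64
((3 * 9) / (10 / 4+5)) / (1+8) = 2 / 5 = 0.40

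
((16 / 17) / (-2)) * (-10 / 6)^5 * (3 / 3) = 25000 / 4131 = 6.05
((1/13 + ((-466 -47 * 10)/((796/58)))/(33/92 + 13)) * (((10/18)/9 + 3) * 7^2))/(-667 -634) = 194280598232/335050775163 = 0.58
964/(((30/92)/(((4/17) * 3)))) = 177376/85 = 2086.78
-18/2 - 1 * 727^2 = -528538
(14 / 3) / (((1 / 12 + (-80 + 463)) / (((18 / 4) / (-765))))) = -28 / 390745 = -0.00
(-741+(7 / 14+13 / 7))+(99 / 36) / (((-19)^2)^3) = -973002910765 / 1317284668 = -738.64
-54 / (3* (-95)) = 18 / 95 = 0.19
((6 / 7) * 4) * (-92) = -2208 / 7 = -315.43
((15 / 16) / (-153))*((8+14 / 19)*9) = -1245 / 2584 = -0.48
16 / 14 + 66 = 470 / 7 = 67.14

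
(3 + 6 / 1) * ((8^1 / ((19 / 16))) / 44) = 288 / 209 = 1.38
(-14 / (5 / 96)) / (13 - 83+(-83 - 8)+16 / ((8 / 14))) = 192 / 95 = 2.02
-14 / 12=-7 / 6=-1.17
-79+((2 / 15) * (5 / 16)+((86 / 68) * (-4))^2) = -370151 / 6936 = -53.37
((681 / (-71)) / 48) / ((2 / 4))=-227 / 568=-0.40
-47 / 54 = -0.87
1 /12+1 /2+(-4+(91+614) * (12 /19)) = 441.85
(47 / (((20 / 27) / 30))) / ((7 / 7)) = 3807 / 2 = 1903.50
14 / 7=2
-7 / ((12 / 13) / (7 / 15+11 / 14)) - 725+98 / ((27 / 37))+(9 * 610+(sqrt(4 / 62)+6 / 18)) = sqrt(62) / 31+5281343 / 1080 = 4890.39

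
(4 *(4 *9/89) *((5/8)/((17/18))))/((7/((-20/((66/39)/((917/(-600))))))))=45981/16643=2.76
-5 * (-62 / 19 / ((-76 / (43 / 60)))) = -1333 / 8664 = -0.15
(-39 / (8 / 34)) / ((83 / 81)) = -53703 / 332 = -161.76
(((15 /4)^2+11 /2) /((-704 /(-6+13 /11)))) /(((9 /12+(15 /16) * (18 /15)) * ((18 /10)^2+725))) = 0.00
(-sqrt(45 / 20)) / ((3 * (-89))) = 1 / 178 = 0.01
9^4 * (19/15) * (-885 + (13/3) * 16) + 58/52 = -881228177/130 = -6778678.28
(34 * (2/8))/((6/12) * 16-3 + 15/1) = 17/40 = 0.42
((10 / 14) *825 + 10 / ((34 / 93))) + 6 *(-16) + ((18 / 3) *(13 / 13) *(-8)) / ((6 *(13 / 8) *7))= 804340 / 1547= 519.94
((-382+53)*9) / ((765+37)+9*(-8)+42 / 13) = -4.04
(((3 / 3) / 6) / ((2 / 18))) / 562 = 3 / 1124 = 0.00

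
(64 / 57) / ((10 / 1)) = 32 / 285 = 0.11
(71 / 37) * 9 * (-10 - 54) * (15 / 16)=-38340 / 37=-1036.22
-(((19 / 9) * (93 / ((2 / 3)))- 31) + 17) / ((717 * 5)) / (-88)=17 / 19120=0.00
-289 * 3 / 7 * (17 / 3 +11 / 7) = -43928 / 49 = -896.49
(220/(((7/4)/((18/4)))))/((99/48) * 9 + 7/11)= 696960/23653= 29.47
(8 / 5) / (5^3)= 8 / 625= 0.01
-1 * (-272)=272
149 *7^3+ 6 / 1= 51113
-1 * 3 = -3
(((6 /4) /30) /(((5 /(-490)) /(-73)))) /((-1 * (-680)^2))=-3577 /4624000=-0.00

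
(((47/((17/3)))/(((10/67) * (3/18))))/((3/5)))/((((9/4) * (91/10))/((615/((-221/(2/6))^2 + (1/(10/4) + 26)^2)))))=645545000/17027286003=0.04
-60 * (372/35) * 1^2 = -4464/7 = -637.71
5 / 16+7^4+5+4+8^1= 2418.31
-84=-84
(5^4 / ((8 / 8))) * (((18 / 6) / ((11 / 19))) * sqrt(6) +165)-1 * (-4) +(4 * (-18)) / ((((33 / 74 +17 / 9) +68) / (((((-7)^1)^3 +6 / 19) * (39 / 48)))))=35625 * sqrt(6) / 11 +92040238264 / 890017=111347.03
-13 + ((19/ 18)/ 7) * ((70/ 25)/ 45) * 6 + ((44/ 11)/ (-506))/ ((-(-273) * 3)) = -201152101/ 15540525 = -12.94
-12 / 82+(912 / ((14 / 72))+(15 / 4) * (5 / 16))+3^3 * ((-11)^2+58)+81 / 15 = 875208681 / 91840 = 9529.71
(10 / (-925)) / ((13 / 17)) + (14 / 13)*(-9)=-23344 / 2405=-9.71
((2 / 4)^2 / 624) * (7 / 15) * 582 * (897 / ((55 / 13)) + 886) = 119.48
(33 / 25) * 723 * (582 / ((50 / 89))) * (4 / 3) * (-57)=-46962242316 / 625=-75139587.71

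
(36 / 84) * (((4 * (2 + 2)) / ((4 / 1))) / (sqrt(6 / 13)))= 2 * sqrt(78) / 7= 2.52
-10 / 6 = -5 / 3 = -1.67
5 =5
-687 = -687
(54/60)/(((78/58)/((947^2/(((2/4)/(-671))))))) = -52353018993/65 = -805431061.43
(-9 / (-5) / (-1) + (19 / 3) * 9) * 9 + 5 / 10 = 4973 / 10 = 497.30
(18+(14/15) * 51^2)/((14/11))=67254/35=1921.54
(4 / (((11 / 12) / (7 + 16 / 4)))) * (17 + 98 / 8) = 1404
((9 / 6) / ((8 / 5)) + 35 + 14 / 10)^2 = 8922169 / 6400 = 1394.09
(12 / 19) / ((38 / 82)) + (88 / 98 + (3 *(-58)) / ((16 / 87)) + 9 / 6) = -133355837 / 141512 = -942.36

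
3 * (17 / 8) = 6.38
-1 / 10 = -0.10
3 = 3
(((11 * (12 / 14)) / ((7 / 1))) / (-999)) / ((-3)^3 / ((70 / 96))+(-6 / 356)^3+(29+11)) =-620372720 / 1367209036053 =-0.00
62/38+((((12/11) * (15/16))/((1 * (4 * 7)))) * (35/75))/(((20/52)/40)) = 1423/418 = 3.40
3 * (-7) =-21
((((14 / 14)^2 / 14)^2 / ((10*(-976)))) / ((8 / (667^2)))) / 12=-444889 / 183644160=-0.00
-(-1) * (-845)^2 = 714025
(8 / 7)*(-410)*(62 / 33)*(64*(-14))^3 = 20897364705280 / 33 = 633253475917.58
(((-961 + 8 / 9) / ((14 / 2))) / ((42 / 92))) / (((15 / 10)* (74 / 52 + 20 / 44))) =-227361992 / 2131353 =-106.67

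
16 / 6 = 8 / 3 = 2.67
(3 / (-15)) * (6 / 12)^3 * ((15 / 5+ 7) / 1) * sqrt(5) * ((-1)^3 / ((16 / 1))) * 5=5 * sqrt(5) / 64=0.17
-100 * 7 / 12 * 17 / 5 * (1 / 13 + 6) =-47005 / 39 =-1205.26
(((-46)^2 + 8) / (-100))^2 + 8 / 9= 2542649 / 5625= 452.03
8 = 8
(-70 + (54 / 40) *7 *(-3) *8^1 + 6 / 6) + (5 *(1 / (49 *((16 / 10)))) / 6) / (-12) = -41743421 / 141120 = -295.80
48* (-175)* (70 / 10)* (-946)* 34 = 1891243200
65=65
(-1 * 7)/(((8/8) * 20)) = -7/20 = -0.35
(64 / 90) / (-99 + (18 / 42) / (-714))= -53312 / 7422075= -0.01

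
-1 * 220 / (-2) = 110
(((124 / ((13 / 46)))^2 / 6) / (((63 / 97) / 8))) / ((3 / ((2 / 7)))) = 37640.29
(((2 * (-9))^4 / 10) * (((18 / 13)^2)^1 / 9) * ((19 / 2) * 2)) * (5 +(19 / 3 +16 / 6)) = 502625088 / 845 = 594822.59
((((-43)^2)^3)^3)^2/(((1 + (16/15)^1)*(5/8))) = 1531354159722608270510850583320903510113429375717593022620824/31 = 49398521281374460339059700000000000000000000000000000000000.00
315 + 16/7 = 2221/7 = 317.29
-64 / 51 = -1.25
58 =58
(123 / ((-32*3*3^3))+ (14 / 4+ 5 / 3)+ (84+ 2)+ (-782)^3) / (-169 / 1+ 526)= -24304405225 / 18144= -1339528.51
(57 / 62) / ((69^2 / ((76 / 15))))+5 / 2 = 3691219 / 1475910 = 2.50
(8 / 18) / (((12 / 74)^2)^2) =1874161 / 2916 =642.72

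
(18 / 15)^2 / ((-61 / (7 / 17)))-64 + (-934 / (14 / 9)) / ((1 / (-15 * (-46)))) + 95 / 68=-414358.33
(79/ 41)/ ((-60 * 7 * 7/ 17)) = -1343/ 120540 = -0.01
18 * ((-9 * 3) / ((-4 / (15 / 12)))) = 1215 / 8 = 151.88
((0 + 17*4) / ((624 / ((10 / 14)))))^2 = 7225 / 1192464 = 0.01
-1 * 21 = -21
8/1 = 8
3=3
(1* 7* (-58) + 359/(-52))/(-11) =21471/572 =37.54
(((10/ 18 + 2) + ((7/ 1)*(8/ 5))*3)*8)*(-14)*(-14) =2551136/ 45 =56691.91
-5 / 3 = -1.67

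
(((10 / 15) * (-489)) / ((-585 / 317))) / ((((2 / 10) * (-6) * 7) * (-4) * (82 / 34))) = 878407 / 402948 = 2.18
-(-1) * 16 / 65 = 0.25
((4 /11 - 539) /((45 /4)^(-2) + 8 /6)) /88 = -11998125 /2629088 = -4.56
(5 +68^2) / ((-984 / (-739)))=1140277 / 328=3476.45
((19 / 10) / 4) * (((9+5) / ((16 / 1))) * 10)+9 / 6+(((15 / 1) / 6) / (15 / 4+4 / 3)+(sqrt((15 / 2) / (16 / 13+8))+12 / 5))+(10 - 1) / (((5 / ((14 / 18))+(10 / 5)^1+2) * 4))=sqrt(13) / 4+6244037 / 712480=9.67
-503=-503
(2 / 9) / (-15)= -2 / 135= -0.01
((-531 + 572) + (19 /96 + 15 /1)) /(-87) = -5395 /8352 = -0.65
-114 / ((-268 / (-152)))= -4332 / 67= -64.66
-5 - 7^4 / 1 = -2406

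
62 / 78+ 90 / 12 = 647 / 78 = 8.29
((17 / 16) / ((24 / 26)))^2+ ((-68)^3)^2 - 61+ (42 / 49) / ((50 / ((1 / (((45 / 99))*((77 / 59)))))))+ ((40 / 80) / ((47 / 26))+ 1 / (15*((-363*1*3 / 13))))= 98867482564.63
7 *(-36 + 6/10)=-1239/5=-247.80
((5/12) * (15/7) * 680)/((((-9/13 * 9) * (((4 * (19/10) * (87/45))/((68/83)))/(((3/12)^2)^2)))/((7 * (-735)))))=109.20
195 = 195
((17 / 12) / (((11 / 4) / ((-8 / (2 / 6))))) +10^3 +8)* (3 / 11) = 32856 / 121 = 271.54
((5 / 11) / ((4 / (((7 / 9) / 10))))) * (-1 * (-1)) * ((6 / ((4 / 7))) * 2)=49 / 264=0.19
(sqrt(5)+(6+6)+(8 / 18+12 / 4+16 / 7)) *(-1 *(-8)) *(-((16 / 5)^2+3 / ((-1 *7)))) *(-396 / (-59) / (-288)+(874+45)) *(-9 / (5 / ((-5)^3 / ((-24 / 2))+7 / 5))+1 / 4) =782743568219 *sqrt(5) / 516250+874324565700623 / 32523750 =30272998.62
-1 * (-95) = 95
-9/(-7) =9/7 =1.29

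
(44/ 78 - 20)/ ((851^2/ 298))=-225884/ 28243839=-0.01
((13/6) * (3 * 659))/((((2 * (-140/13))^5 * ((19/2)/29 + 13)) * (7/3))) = -276735440397/9312530124800000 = -0.00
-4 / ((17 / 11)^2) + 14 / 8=87 / 1156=0.08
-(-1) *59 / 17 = 59 / 17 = 3.47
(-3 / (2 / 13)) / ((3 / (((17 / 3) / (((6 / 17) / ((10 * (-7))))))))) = 7305.28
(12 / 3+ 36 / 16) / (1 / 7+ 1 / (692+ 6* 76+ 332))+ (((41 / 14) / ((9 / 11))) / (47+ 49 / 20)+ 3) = 4319036147 / 92650509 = 46.62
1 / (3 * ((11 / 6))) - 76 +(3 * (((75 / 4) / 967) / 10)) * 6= -3224427 / 42548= -75.78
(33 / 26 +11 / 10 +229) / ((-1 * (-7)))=15039 / 455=33.05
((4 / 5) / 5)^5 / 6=512 / 29296875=0.00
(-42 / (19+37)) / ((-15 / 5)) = 1 / 4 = 0.25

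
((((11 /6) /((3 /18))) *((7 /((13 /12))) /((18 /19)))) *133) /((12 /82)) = 7977739 /117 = 68185.80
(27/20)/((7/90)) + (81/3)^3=275805/14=19700.36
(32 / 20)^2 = 64 / 25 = 2.56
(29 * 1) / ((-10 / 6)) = -87 / 5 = -17.40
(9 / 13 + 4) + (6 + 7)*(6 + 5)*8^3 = 951869 / 13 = 73220.69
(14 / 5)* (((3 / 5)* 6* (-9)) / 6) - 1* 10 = -628 / 25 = -25.12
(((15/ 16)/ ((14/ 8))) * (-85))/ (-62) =1275/ 1736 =0.73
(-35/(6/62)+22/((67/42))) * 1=-69923/201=-347.88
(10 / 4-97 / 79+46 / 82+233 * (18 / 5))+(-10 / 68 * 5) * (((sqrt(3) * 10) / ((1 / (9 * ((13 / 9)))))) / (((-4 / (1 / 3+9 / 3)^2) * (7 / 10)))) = 406250 * sqrt(3) / 1071+27228107 / 32390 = 1497.63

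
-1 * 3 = -3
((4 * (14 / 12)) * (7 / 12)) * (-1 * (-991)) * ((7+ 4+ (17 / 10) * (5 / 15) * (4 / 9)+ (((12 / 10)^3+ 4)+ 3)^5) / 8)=253374983439256879571 / 14831542968750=17083521.52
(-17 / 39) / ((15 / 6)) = -34 / 195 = -0.17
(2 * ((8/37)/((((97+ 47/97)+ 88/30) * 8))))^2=2117025/7306198188004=0.00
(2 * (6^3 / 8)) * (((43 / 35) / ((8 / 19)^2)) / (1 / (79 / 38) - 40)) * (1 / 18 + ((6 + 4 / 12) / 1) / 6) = -3678951 / 349664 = -10.52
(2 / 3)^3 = 8 / 27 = 0.30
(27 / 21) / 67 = 9 / 469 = 0.02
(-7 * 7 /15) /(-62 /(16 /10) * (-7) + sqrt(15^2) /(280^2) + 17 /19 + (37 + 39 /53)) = -0.01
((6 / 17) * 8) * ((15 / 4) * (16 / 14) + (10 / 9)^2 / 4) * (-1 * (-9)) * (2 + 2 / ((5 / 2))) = 16672 / 51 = 326.90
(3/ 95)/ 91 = 3/ 8645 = 0.00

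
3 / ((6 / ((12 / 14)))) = 3 / 7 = 0.43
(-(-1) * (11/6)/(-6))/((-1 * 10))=11/360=0.03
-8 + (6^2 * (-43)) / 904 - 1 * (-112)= 23117 / 226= 102.29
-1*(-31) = 31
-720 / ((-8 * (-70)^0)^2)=-45 / 4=-11.25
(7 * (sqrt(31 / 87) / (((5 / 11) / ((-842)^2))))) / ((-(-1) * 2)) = 3258638.08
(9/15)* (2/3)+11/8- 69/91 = 3701/3640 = 1.02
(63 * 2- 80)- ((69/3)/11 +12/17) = 8079/187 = 43.20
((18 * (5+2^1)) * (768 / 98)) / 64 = 108 / 7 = 15.43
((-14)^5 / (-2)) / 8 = 33614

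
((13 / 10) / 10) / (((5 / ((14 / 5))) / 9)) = 819 / 1250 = 0.66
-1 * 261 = -261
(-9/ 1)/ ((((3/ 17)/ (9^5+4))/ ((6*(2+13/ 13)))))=-54210654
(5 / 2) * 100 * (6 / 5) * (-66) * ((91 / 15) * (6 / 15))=-48048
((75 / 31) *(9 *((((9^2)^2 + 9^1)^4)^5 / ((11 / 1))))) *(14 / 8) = 77784816894718214147698130000000000000000000000000000000000000000000000000000.00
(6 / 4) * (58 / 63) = 29 / 21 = 1.38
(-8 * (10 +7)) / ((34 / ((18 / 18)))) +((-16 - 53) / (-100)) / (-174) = -23223 / 5800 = -4.00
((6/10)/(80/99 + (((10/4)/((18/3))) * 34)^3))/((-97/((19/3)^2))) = -285912/3277288075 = -0.00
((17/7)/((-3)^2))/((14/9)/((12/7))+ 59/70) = 255/1654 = 0.15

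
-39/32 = -1.22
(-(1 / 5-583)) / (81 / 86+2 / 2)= 250604 / 835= 300.12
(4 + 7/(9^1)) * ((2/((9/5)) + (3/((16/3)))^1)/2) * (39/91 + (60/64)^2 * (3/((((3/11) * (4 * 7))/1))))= 19161187/6193152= 3.09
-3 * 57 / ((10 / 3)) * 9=-4617 / 10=-461.70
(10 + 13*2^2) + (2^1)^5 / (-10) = 294 / 5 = 58.80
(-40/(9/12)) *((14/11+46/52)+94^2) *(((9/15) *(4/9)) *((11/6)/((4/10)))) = -7489520/13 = -576116.92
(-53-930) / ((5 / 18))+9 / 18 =-35383 / 10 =-3538.30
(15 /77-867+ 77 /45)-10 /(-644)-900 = -281335871 /159390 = -1765.08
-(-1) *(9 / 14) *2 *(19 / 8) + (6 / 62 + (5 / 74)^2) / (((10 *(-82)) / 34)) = 371412997 / 121799930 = 3.05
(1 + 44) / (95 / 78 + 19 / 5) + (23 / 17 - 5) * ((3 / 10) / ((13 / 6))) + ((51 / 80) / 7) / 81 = 8.46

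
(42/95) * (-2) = -84/95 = -0.88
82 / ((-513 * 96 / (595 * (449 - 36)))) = -10075135 / 24624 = -409.16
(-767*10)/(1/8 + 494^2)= -61360/1952289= -0.03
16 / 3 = 5.33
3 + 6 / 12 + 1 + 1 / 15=137 / 30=4.57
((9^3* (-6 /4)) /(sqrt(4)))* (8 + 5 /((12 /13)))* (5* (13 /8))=-7628985 /128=-59601.45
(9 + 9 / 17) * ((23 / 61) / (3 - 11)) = -1863 / 4148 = -0.45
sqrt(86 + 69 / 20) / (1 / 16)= 8 * sqrt(8945) / 5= 151.32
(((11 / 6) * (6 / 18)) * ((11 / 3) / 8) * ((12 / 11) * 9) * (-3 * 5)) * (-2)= 165 / 2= 82.50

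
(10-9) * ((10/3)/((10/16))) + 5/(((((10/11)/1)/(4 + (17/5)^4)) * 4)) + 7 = 3023693/15000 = 201.58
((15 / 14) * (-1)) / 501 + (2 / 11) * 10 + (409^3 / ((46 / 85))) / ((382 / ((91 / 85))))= 80060949910131 / 225958348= 354317.29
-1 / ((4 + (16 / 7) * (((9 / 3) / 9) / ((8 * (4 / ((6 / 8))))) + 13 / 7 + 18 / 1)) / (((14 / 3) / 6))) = -2744 / 174303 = -0.02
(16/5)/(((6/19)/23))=3496/15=233.07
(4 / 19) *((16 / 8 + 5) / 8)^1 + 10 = 387 / 38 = 10.18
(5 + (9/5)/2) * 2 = 59/5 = 11.80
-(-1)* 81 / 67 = 1.21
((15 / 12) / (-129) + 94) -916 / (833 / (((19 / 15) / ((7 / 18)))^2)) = 43346954699 / 526539300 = 82.32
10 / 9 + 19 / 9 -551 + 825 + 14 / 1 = 2621 / 9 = 291.22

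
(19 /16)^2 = 361 /256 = 1.41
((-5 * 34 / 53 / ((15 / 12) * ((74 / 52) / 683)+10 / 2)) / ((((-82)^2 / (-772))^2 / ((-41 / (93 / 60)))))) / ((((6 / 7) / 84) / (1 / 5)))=35264168261504 / 8047654780007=4.38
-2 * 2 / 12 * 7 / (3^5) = -7 / 729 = -0.01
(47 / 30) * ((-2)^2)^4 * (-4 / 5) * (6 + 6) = -3850.24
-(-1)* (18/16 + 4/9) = 113/72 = 1.57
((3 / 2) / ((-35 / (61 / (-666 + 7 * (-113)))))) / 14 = 183 / 1427860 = 0.00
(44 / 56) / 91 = 0.01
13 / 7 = 1.86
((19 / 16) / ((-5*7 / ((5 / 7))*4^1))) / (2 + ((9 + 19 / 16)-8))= -19 / 13132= -0.00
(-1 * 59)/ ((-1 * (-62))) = -59/ 62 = -0.95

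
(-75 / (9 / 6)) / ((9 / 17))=-850 / 9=-94.44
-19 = -19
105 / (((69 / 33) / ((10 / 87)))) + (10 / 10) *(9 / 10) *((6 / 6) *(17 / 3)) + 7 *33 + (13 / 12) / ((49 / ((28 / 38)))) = 321872434 / 1330665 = 241.89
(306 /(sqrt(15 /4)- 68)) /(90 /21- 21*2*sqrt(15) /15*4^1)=9381960 /703035721+ 19085934*sqrt(15) /703035721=0.12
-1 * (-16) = 16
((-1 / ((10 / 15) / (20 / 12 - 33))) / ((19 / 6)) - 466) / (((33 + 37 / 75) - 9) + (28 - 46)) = -69.48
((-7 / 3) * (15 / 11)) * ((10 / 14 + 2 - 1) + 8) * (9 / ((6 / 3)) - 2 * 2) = -170 / 11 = -15.45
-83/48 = -1.73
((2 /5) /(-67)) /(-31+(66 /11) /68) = 68 /352085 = 0.00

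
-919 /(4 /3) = -2757 /4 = -689.25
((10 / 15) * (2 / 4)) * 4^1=4 / 3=1.33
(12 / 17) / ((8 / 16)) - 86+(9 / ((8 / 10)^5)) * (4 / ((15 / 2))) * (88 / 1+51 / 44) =116946809 / 95744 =1221.45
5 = 5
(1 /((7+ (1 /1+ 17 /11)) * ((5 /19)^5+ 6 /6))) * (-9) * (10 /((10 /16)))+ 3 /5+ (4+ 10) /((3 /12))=13651373 /328685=41.53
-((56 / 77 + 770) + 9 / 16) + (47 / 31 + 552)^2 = 51689452589 / 169136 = 305608.82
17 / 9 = 1.89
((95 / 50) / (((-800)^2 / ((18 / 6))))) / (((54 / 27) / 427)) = 24339 / 12800000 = 0.00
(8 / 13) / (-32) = -1 / 52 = -0.02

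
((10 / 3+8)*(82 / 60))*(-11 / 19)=-8.97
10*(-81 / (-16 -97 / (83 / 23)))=18.89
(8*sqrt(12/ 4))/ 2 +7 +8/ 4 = 4*sqrt(3) +9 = 15.93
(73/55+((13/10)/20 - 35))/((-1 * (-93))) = -73937/204600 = -0.36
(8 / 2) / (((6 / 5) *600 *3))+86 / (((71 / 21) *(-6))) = -162469 / 38340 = -4.24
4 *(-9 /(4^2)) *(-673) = 6057 /4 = 1514.25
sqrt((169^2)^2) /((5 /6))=171366 /5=34273.20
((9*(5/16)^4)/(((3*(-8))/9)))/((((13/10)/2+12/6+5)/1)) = -9375/2228224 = -0.00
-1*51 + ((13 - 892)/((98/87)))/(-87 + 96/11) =-1154025/28126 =-41.03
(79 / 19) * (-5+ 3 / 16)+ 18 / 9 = -5475 / 304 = -18.01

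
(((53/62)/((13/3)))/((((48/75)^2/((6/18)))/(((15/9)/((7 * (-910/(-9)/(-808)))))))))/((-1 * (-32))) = -10036875/1051488256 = -0.01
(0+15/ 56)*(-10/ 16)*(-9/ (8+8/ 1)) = 675/ 7168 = 0.09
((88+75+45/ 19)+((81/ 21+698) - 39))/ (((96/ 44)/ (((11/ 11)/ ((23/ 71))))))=14338379/ 12236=1171.82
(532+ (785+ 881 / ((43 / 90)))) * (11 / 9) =498377 / 129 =3863.39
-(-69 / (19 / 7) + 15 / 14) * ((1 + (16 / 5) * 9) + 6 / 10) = 25908 / 35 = 740.23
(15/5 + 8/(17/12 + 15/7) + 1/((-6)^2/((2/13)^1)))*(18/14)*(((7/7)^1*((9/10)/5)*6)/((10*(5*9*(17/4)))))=16959/4447625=0.00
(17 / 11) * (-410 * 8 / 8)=-633.64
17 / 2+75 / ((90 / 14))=121 / 6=20.17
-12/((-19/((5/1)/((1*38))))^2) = -75/130321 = -0.00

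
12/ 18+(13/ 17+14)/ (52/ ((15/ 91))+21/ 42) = 344876/ 483429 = 0.71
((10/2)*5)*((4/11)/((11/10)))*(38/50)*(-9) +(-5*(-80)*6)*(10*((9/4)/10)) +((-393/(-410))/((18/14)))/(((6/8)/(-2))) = 1192459372/223245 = 5341.48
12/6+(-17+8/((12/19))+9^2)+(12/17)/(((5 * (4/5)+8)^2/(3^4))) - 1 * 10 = 14089/204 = 69.06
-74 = -74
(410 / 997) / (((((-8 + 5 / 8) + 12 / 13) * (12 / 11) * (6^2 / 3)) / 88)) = -234520 / 547353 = -0.43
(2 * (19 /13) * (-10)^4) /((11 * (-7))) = -380000 /1001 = -379.62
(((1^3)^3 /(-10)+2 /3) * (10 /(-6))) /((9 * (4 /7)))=-119 /648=-0.18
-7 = -7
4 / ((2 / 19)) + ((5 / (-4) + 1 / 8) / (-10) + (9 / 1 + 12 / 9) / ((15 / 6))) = 10139 / 240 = 42.25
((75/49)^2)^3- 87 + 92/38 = -18861356735132/262984456819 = -71.72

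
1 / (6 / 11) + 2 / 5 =67 / 30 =2.23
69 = 69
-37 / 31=-1.19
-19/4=-4.75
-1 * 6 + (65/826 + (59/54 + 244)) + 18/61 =162887657/680211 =239.47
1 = 1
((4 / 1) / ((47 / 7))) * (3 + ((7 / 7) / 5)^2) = 1.81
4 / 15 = 0.27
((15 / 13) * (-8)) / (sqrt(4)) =-60 / 13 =-4.62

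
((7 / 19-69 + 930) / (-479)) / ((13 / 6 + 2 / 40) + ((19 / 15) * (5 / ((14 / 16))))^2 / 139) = -20064388680 / 28938167569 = -0.69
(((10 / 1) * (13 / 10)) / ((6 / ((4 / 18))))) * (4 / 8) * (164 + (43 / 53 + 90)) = 175565 / 2862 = 61.34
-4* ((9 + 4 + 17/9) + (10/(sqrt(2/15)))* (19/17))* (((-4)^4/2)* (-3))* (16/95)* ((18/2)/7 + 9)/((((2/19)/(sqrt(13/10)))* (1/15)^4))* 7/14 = 6668697600* sqrt(130)/7 + 425502720000* sqrt(39)/119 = 33192068111.53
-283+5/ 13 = -3674/ 13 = -282.62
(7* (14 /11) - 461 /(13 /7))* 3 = -102669 /143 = -717.97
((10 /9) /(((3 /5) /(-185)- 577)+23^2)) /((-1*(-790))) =-925 /31570533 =-0.00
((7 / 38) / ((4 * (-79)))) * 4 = -7 / 3002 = -0.00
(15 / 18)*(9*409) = 6135 / 2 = 3067.50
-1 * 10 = -10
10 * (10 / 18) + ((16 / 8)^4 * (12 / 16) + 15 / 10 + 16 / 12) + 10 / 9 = 43 / 2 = 21.50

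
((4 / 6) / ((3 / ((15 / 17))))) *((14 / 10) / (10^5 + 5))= 14 / 5100255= 0.00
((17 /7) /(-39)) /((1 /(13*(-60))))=340 /7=48.57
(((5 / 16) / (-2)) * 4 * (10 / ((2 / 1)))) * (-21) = 525 / 8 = 65.62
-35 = -35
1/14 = 0.07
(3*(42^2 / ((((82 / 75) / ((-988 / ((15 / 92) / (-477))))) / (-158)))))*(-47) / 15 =283979297818944 / 41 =6926324337047.41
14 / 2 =7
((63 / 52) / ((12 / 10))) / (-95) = -21 / 1976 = -0.01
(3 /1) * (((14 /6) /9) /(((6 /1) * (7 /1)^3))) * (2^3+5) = 13 /2646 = 0.00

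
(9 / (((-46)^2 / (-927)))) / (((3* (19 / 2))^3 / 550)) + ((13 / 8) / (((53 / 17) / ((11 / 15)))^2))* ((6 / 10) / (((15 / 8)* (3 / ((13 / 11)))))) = -14162529874339 / 171993484670625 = -0.08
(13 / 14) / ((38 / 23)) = 299 / 532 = 0.56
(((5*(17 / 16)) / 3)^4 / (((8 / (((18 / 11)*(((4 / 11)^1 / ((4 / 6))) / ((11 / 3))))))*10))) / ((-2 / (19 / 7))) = -198362375 / 4884791296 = -0.04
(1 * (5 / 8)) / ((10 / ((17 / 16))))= 0.07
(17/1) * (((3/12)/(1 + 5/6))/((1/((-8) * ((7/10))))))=-714/55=-12.98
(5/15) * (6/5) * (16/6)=16/15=1.07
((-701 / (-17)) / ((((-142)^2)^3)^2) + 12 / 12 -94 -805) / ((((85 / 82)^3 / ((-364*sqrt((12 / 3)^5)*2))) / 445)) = 22910172073445535426646811696914709961 / 2741106224362122373485885122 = 8358002280.18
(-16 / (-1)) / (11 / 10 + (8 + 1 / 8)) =640 / 369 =1.73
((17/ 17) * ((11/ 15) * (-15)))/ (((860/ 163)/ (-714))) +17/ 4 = 1283857/ 860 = 1492.86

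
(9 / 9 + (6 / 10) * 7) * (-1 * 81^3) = -13817466 / 5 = -2763493.20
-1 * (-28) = 28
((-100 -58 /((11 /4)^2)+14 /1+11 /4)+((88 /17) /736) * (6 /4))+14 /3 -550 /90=-314591597 /3406392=-92.35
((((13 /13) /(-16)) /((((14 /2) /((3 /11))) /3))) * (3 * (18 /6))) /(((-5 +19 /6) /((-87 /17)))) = -21141 /115192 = -0.18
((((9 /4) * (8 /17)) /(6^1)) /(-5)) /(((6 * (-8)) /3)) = 3 /1360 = 0.00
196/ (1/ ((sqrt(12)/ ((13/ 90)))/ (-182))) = -2520* sqrt(3)/ 169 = -25.83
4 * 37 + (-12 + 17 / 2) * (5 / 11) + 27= 3815 / 22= 173.41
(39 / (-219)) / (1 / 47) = -8.37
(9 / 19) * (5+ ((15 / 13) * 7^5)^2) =572012386830 / 3211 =178141509.45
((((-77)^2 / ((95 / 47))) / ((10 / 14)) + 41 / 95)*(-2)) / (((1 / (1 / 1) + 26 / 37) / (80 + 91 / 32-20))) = -303167.50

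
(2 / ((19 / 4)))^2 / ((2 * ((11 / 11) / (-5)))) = -160 / 361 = -0.44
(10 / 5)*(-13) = -26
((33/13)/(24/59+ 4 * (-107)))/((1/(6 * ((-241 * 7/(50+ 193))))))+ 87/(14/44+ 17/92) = 55767618269/321943518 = 173.22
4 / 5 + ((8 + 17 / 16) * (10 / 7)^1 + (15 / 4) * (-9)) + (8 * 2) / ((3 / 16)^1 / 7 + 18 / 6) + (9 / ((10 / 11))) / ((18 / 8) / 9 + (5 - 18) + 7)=-16.44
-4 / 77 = -0.05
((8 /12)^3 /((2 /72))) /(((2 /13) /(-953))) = -198224 /3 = -66074.67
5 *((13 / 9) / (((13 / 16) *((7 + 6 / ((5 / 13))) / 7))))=2800 / 1017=2.75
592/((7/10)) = 5920/7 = 845.71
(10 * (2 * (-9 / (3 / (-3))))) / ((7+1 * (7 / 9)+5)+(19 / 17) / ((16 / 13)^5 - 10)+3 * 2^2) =24458769720 / 3345691637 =7.31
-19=-19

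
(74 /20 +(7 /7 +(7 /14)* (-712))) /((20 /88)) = -38643 /25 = -1545.72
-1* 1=-1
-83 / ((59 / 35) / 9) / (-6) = 8715 / 118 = 73.86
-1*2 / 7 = -2 / 7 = -0.29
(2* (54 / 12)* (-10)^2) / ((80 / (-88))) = -990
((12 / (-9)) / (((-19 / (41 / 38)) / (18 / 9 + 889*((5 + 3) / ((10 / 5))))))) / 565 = 97252 / 203965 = 0.48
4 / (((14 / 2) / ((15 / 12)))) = 5 / 7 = 0.71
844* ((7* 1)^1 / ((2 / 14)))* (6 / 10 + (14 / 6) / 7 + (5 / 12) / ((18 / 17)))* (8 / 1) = 59263148 / 135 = 438986.28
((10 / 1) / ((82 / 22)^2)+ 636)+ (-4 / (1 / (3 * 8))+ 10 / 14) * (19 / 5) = 274.63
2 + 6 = 8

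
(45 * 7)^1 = 315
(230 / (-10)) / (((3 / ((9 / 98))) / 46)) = -1587 / 49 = -32.39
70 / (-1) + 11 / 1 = -59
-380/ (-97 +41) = 95/ 14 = 6.79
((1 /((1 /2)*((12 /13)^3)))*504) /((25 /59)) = 907361 /300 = 3024.54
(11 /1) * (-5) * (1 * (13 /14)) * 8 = -2860 /7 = -408.57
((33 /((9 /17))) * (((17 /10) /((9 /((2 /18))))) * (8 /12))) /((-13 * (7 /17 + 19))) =-4913 /1421550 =-0.00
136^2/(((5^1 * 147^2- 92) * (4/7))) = 0.30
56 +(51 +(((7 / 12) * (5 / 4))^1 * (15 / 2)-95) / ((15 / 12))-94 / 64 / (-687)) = 777731 / 21984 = 35.38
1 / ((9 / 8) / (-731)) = -5848 / 9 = -649.78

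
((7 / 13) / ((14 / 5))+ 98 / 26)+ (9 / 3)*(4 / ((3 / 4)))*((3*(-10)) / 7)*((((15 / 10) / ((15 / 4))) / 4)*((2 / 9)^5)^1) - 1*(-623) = 2245954769 / 3582306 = 626.96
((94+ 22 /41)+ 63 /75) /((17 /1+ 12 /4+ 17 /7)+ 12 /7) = 684327 /173225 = 3.95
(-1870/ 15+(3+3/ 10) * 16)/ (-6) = 11.98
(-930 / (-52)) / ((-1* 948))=-155 / 8216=-0.02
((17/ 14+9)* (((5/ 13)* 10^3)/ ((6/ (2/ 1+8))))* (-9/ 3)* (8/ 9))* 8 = -8800000/ 63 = -139682.54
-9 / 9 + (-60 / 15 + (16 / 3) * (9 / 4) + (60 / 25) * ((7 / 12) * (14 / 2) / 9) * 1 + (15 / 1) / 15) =409 / 45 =9.09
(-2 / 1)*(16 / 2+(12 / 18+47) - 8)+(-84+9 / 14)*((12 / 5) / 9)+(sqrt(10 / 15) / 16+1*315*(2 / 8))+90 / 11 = -141511 / 4620+sqrt(6) / 48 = -30.58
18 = 18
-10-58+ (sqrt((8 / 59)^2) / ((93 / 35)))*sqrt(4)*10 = -367516 / 5487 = -66.98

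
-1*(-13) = 13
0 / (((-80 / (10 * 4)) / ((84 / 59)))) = 0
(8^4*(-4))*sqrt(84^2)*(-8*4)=44040192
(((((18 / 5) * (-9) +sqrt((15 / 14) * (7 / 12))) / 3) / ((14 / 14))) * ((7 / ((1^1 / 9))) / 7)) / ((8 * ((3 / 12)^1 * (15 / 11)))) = -891 / 25 +11 * sqrt(10) / 40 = -34.77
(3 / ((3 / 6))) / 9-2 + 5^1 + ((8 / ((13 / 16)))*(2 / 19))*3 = 5021 / 741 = 6.78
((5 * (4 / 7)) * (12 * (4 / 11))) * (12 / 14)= 10.69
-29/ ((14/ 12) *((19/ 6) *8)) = -261/ 266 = -0.98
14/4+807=1621/2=810.50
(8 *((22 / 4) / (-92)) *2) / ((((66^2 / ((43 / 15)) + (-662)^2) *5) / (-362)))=85613 / 543657670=0.00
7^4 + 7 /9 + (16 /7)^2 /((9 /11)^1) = 118000 /49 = 2408.16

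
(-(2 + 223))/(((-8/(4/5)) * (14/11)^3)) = 59895/5488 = 10.91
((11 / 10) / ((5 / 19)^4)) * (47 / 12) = 67375957 / 75000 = 898.35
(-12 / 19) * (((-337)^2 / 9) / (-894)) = 227138 / 25479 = 8.91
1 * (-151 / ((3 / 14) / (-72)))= 50736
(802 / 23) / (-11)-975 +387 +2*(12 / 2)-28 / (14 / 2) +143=-111363 / 253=-440.17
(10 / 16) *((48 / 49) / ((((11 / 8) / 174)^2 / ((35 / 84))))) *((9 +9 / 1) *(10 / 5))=871948800 / 5929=147065.07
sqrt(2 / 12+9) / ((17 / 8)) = 4 * sqrt(330) / 51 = 1.42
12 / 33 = 4 / 11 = 0.36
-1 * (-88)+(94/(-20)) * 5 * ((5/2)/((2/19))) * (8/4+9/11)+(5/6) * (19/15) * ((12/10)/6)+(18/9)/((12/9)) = -1483.19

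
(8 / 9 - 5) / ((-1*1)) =37 / 9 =4.11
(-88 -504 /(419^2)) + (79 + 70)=10708717 /175561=61.00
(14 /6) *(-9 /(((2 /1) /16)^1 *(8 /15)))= -315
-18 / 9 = -2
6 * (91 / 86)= 273 / 43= 6.35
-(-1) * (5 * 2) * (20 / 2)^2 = 1000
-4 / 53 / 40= -0.00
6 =6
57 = 57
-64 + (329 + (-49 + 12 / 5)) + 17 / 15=219.53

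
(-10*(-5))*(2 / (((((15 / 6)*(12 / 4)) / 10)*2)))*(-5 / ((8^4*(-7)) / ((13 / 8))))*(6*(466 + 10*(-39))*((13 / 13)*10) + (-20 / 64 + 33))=86.76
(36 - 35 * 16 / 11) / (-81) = 164 / 891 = 0.18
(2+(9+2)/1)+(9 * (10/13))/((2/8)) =529/13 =40.69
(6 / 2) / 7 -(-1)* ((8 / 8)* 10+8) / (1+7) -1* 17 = -401 / 28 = -14.32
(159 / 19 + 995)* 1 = 19064 / 19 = 1003.37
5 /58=0.09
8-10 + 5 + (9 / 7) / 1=30 / 7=4.29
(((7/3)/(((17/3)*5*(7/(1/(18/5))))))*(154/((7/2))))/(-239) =-22/36567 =-0.00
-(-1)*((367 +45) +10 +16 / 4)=426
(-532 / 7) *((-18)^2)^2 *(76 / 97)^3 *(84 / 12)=-24515594514432 / 912673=-26861312.34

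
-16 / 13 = -1.23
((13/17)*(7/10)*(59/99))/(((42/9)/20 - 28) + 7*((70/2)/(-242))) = -0.01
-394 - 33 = -427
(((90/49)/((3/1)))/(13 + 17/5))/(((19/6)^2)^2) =97200/261814889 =0.00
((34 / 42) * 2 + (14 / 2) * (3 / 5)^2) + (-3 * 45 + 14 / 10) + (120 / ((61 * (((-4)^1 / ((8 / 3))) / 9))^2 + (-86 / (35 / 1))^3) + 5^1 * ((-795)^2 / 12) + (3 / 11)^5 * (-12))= 12163870683840547700263 / 46212570456798900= 263215.63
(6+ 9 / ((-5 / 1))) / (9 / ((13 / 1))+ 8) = 273 / 565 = 0.48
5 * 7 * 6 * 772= 162120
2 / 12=1 / 6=0.17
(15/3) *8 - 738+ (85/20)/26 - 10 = -707.84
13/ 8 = 1.62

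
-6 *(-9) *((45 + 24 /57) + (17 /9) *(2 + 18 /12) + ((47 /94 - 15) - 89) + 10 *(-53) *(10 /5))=-1140366 /19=-60019.26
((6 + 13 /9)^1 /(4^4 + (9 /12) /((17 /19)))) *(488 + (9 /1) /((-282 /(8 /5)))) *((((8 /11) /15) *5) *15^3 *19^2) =4177380.33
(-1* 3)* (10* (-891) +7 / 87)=775163 / 29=26729.76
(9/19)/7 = 9/133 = 0.07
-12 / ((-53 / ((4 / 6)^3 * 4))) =128 / 477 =0.27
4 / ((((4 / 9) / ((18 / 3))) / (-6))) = -324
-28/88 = -0.32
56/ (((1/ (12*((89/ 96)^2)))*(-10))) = -55447/ 960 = -57.76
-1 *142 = -142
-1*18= -18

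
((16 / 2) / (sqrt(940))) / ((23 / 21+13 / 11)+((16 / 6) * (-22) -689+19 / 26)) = -8008 * sqrt(235) / 350339645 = -0.00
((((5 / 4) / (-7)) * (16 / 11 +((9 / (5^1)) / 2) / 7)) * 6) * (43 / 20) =-157251 / 43120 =-3.65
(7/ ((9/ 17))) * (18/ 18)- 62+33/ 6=-779/ 18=-43.28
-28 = -28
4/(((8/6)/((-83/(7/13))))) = -3237/7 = -462.43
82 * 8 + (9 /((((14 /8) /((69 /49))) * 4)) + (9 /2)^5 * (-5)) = -94048907 /10976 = -8568.60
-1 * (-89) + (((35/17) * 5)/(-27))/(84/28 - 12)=367834/4131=89.04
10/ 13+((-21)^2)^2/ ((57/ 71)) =59835511/ 247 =242249.03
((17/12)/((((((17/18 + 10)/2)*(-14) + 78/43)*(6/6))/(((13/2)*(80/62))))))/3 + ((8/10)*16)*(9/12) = 9.55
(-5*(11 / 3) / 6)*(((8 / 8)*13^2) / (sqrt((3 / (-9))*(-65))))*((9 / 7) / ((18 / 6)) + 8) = -8437*sqrt(195) / 126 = -935.05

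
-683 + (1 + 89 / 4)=-2639 / 4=-659.75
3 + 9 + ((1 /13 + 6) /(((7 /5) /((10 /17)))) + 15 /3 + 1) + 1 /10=319507 /15470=20.65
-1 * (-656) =656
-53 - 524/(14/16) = -4563/7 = -651.86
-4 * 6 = -24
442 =442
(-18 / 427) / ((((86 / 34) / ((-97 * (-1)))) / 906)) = -26891892 / 18361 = -1464.62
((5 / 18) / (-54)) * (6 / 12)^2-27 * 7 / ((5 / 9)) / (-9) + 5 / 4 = 759107 / 19440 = 39.05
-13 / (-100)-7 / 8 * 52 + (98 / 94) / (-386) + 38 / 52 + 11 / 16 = -2073295379 / 47169200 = -43.95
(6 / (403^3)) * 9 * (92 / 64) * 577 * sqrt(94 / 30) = 119439 * sqrt(705) / 2618033080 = 0.00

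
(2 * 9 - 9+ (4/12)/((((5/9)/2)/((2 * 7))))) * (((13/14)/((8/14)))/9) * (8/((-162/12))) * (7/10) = -3913/2025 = -1.93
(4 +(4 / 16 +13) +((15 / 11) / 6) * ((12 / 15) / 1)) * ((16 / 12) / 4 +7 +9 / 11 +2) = 256945 / 1452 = 176.96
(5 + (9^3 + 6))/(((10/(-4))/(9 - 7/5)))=-11248/5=-2249.60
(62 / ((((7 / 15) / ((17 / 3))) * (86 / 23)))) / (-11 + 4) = -60605 / 2107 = -28.76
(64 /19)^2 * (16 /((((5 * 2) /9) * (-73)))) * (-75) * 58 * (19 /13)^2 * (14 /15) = 239468544 /12337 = 19410.60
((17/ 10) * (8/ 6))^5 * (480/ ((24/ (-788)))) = -942962.68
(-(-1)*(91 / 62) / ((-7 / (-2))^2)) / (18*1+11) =26 / 6293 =0.00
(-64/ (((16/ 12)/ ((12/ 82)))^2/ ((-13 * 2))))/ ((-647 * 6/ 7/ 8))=-314496/ 1087607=-0.29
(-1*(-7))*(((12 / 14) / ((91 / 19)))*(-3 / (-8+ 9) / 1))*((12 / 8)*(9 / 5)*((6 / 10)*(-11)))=152361 / 2275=66.97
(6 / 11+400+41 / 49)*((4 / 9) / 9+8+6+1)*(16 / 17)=1406530960 / 247401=5685.23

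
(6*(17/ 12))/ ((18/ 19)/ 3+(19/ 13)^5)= 119927639/ 98547278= 1.22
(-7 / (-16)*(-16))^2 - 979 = -930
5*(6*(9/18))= 15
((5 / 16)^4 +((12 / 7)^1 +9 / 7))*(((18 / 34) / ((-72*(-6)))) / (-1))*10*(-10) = 4930825 / 13369344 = 0.37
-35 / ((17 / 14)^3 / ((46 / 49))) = -90160 / 4913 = -18.35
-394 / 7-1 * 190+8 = -1668 / 7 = -238.29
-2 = -2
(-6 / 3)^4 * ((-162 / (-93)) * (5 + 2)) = 6048 / 31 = 195.10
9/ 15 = 0.60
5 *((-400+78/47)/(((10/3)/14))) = -393162/47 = -8365.15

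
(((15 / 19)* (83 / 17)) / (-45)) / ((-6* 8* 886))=83 / 41209632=0.00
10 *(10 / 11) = 100 / 11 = 9.09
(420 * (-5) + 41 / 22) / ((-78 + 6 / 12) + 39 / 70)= 1615565 / 59246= 27.27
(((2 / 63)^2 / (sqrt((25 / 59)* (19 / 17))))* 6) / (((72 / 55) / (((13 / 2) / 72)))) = 143* sqrt(19057) / 32577552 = 0.00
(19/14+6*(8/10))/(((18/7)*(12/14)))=3017/1080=2.79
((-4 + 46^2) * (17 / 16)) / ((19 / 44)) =98736 / 19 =5196.63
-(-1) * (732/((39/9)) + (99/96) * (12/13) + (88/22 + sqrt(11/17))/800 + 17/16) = sqrt(187)/13600 + 68377/400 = 170.94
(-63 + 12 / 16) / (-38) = 249 / 152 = 1.64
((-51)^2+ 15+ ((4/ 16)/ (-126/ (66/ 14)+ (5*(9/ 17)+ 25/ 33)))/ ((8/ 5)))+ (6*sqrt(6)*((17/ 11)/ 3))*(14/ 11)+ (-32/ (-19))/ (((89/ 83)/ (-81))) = 476*sqrt(6)/ 121+ 1762052078505/ 708001408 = 2498.41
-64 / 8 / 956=-2 / 239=-0.01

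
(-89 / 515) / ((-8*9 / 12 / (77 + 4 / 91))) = 207993 / 93730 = 2.22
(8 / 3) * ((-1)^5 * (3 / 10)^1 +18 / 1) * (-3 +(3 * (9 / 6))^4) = 384267 / 20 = 19213.35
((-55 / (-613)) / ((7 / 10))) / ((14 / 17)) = 4675 / 30037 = 0.16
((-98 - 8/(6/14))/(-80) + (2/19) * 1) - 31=-13423/456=-29.44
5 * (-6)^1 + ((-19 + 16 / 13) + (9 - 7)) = -595 / 13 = -45.77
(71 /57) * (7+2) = 213 /19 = 11.21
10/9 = 1.11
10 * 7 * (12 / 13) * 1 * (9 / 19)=7560 / 247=30.61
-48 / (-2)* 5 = 120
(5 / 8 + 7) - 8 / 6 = 151 / 24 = 6.29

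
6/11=0.55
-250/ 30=-25/ 3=-8.33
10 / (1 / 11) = 110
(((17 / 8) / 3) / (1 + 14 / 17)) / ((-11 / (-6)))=289 / 1364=0.21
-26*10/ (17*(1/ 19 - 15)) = 1235/ 1207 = 1.02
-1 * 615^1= -615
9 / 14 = 0.64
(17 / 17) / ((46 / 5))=5 / 46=0.11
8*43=344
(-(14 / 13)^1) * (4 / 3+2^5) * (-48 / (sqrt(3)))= 22400 * sqrt(3) / 39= 994.82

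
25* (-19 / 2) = -237.50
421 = 421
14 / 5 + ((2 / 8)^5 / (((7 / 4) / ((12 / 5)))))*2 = 3139 / 1120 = 2.80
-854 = -854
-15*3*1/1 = -45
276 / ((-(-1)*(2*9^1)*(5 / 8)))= 24.53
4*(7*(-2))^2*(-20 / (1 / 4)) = -62720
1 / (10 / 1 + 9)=0.05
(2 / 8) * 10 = 5 / 2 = 2.50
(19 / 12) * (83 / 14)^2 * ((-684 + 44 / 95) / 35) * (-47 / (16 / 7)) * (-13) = -34165905943 / 117600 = -290526.41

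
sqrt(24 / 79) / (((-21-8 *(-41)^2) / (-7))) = 14 *sqrt(474) / 1064051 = 0.00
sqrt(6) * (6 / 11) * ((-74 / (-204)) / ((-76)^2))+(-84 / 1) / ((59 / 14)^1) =-1176 / 59+37 * sqrt(6) / 1080112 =-19.93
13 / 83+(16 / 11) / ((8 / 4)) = 807 / 913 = 0.88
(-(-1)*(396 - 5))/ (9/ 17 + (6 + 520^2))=6647/ 4596911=0.00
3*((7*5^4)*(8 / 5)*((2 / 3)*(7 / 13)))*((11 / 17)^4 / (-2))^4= 281442095414379486125 / 632595494383669290253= 0.44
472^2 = 222784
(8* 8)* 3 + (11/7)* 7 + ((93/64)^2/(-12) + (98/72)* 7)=31312549/147456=212.35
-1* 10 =-10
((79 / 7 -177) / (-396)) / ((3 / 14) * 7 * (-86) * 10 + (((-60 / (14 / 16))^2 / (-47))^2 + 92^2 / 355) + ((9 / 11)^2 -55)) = 429021321575 / 8907253593826572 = 0.00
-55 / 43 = -1.28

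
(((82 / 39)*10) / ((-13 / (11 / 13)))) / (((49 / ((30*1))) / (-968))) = 87313600 / 107653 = 811.07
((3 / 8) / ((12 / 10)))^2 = 25 / 256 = 0.10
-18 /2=-9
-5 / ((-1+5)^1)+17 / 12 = 1 / 6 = 0.17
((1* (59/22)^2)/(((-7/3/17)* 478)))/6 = -59177/3238928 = -0.02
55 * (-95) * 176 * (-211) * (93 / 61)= 18045310800 / 61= 295824767.21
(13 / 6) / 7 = 13 / 42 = 0.31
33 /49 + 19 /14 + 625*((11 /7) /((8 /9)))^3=606793483 /175616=3455.23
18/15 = 6/5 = 1.20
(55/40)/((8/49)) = 539/64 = 8.42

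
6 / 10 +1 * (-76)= -377 / 5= -75.40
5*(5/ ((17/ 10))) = 250/ 17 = 14.71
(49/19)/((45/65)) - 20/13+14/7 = 9307/2223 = 4.19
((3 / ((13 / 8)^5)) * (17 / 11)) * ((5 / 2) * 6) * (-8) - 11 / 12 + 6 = -2157344317 / 49010676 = -44.02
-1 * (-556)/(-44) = -139/11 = -12.64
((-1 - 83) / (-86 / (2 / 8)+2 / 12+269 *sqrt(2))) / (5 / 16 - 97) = 0.02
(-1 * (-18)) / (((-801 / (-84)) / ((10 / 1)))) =1680 / 89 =18.88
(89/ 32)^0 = 1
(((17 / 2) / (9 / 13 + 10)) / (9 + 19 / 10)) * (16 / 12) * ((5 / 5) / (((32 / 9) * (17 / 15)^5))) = 148078125 / 10123413368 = 0.01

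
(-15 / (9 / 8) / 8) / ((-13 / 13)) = 5 / 3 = 1.67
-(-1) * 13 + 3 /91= 1186 /91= 13.03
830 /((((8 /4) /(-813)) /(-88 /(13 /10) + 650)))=-2554080150 /13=-196467703.85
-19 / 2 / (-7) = 1.36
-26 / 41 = -0.63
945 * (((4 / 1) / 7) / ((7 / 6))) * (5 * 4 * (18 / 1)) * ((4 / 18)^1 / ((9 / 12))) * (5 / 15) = 115200 / 7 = 16457.14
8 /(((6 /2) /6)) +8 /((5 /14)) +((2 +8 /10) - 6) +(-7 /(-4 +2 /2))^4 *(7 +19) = 326386 /405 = 805.89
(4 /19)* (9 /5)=36 /95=0.38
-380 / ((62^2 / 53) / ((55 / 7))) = -276925 / 6727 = -41.17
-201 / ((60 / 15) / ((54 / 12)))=-1809 / 8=-226.12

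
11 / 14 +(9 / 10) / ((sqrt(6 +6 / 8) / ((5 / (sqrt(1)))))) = 11 / 14 +sqrt(3) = 2.52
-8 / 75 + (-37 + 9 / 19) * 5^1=-260402 / 1425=-182.74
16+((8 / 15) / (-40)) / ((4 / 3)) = 1599 / 100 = 15.99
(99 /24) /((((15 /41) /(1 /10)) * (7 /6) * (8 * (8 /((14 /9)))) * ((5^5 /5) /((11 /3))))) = 0.00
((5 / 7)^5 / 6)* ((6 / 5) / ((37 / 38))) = 23750 / 621859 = 0.04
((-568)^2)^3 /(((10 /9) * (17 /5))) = 151113243726839808 /17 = 8889014336872929.88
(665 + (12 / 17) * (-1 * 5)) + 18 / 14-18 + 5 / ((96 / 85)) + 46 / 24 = 2479389 / 3808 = 651.10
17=17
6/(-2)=-3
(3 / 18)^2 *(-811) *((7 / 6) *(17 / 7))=-13787 / 216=-63.83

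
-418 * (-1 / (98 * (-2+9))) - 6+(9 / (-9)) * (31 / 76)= -151157 / 26068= -5.80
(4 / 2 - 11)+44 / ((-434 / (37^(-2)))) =-2673679 / 297073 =-9.00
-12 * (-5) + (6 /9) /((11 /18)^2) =7476 /121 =61.79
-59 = -59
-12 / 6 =-2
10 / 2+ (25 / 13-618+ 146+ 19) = -5799 / 13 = -446.08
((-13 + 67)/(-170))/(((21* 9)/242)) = -242/595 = -0.41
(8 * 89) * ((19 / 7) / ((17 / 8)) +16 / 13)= 2762560 / 1547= 1785.75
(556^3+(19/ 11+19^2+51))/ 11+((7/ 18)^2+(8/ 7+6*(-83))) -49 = 4287913224655/ 274428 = 15624911.54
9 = 9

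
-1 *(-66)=66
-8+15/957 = -2547/319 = -7.98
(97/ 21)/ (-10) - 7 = -1567/ 210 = -7.46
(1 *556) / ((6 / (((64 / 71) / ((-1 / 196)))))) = -3487232 / 213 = -16371.98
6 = 6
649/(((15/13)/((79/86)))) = 666523/1290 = 516.68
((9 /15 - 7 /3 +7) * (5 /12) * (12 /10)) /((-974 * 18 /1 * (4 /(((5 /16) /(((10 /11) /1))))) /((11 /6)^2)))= -105149 /2423623680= -0.00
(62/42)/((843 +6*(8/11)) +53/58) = 19778/11365221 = 0.00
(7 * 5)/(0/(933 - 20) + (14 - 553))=-5/77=-0.06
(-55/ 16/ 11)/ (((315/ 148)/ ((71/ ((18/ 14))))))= -2627/ 324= -8.11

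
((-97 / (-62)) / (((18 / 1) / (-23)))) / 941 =-2231 / 1050156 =-0.00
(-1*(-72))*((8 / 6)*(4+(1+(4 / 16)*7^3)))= 8712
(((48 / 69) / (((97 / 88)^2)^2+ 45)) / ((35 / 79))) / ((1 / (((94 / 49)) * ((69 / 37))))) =21376021168128 / 176859136335455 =0.12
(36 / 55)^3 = 46656 / 166375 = 0.28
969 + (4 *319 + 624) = 2869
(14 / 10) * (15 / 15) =7 / 5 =1.40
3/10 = 0.30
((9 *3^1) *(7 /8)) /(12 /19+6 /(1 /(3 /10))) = 855 /88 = 9.72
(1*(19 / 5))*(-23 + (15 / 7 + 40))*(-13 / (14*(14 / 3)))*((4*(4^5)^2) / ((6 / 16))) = -161892797.43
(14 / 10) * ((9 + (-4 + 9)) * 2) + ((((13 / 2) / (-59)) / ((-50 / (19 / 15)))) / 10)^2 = 30702420061009 / 783225000000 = 39.20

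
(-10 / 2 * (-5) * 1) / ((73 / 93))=2325 / 73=31.85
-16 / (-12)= 1.33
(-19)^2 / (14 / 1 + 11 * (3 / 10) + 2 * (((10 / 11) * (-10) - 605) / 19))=-7.63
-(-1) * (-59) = -59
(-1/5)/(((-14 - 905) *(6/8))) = 4/13785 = 0.00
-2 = -2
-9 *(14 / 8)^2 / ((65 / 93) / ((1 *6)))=-123039 / 520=-236.61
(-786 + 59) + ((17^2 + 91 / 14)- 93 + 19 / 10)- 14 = -2683 / 5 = -536.60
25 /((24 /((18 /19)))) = 75 /76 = 0.99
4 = 4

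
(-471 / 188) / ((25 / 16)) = -1884 / 1175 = -1.60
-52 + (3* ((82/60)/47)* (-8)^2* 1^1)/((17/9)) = -195932/3995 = -49.04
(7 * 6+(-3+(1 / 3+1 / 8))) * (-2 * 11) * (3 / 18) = -144.68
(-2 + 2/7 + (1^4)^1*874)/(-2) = -3053/7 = -436.14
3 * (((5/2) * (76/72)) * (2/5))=19/6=3.17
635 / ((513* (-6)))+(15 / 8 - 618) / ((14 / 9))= -68307139 / 172368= -396.29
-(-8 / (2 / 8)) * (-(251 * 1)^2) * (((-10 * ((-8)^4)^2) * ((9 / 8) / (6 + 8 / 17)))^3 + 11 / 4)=66598038868627498777112451129784 / 1331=50036092313018406293848570000.00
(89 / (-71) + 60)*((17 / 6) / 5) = 70907 / 2130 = 33.29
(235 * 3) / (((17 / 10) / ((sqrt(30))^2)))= 211500 / 17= 12441.18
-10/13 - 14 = -192/13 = -14.77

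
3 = 3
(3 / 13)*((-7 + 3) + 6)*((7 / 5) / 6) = 7 / 65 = 0.11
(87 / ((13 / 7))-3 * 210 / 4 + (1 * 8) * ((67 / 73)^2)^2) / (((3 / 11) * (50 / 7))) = -53.89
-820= -820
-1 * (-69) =69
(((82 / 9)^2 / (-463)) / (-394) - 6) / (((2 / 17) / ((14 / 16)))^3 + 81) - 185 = -186645162383993381 / 1008489012979725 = -185.07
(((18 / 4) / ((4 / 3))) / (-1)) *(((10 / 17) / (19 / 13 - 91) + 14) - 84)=6233805 / 26384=236.27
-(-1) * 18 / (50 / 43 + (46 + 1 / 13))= 10062 / 26407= 0.38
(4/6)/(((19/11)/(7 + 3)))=220/57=3.86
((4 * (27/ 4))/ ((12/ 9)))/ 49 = 81/ 196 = 0.41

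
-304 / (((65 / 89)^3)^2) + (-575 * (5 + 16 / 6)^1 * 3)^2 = 13190660024806688481 / 75418890625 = 174898621.76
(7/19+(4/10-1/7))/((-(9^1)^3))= -416/484785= -0.00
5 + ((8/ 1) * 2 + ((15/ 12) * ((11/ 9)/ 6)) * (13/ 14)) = 64219/ 3024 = 21.24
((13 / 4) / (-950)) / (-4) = 13 / 15200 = 0.00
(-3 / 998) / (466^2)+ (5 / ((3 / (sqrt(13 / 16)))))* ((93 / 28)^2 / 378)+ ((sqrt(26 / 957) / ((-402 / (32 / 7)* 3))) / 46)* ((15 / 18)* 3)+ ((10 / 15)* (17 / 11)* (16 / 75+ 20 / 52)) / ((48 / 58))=0.79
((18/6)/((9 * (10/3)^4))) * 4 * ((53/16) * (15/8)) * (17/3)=24327/64000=0.38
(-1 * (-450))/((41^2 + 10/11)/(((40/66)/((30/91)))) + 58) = 2340/5059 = 0.46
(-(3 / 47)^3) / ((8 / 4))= -27 / 207646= -0.00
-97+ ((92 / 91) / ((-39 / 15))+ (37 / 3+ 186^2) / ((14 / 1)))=16855159 / 7098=2374.63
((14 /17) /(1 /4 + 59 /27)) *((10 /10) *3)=4536 /4471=1.01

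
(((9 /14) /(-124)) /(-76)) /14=9 /1847104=0.00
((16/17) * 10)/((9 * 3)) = 160/459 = 0.35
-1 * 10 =-10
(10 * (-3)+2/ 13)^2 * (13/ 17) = 150544/ 221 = 681.19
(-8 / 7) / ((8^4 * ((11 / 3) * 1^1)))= -3 / 39424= -0.00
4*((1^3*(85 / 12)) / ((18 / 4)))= 170 / 27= 6.30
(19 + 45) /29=2.21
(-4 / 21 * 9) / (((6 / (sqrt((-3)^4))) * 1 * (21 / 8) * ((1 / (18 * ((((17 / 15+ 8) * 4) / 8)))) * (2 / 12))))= -483.13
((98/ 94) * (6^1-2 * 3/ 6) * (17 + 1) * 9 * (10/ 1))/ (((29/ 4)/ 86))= 136533600/ 1363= 100171.39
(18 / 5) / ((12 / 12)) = 18 / 5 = 3.60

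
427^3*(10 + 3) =1012108279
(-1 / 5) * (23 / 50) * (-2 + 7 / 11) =69 / 550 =0.13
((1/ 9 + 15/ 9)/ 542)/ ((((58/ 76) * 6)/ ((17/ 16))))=323/ 424386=0.00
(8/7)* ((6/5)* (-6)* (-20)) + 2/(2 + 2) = 2311/14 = 165.07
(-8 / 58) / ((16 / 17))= -17 / 116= -0.15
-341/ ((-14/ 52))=8866/ 7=1266.57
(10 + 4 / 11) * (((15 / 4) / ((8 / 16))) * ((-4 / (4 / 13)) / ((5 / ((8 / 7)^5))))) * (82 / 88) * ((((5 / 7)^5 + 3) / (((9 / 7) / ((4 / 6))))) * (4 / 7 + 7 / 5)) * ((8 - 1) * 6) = -1226046295179264 / 24413932235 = -50219.12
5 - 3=2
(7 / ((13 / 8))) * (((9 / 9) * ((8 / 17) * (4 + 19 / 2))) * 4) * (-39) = -72576 / 17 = -4269.18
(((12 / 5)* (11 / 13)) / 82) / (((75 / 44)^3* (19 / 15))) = 1874048 / 474703125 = 0.00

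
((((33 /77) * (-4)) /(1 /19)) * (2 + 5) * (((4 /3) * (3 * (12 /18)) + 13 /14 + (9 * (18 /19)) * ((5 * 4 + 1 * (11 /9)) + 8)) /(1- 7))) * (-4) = -806788 /21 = -38418.48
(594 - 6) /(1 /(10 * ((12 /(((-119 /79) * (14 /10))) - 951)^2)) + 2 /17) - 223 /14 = 4982.07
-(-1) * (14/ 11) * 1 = 14/ 11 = 1.27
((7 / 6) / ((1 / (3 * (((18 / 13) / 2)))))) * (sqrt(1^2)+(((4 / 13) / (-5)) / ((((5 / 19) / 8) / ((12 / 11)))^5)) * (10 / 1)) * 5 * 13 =-10175474934429595371 / 2617078750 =-3888104220.95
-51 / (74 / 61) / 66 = -1037 / 1628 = -0.64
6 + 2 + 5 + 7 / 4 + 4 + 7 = 103 / 4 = 25.75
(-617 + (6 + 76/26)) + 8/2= -7853/13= -604.08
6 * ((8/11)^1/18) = 8/33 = 0.24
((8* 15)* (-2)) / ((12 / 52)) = -1040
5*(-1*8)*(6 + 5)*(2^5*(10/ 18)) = -70400/ 9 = -7822.22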